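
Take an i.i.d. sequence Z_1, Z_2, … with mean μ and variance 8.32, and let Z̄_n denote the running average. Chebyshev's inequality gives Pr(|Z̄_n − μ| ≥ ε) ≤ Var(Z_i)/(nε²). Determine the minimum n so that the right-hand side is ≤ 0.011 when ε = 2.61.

Require 8.32/(n·2.61²) ≤ 0.011, i.e. n ≥ 8.32/(0.011·2.61²) = 111.032.
The smallest integer n is 112.

112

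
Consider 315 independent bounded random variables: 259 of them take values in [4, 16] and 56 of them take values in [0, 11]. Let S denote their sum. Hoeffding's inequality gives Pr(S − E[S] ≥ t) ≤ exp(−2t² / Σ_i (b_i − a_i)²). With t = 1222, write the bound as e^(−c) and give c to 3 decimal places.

67.766

Σ(b_i − a_i)² = 259·12² + 56·11² = 44072.
c = 2t² / 44072 = 2·1222² / 44072 = 67.7657.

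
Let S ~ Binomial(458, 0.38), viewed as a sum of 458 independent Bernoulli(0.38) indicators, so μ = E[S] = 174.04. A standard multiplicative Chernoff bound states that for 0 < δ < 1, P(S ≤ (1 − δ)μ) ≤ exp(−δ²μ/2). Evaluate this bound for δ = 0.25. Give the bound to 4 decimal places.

0.0043

Exponent = δ²μ/2 = 0.25²·174.04/2 = 5.4387.
Bound = exp(−5.4387) = 0.00434.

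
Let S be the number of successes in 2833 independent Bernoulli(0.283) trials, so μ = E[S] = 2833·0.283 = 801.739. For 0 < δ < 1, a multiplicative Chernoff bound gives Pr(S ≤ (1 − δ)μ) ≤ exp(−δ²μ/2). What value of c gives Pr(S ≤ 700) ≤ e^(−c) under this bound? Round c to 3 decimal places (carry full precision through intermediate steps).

Write 700 = (1 − δ)μ, so δ = 1 − 700/801.739 = 0.1268979…
Then the exponent is δ²μ/2 = (μ − 700)²/(2μ) = 6.455233.

6.455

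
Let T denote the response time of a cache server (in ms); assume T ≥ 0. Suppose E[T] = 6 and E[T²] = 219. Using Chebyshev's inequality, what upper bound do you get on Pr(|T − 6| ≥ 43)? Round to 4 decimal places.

0.0990

Var(T) = E[T²] − (E[T])² = 219 − 36 = 183.
Chebyshev's inequality: Pr(|T − μ| ≥ t) ≤ Var(T)/t² = 183/1849 = 0.0990.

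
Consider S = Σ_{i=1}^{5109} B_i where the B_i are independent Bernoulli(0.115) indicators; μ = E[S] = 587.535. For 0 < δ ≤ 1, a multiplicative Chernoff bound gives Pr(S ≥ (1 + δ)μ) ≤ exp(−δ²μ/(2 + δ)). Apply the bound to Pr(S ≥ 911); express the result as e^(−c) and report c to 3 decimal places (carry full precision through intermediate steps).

Write 911 = (1 + δ)μ, so δ = 911/587.535 − 1 = 0.5505459…
Then the exponent is δ²μ/(2 + δ) = (911 − μ)² / (μ·(2 + δ)) = 69.821263.

69.821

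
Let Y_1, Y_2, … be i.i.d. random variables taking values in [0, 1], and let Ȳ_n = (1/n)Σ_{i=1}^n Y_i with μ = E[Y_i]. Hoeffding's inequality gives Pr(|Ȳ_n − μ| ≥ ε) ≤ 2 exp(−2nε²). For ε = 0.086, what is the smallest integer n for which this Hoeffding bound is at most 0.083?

216

Require 2·exp(−2nε²) ≤ 0.083, i.e. 2nε² ≥ ln(2/0.083) = 3.182062.
So n ≥ 3.182062 / (2·0.086²) = 215.120.
The smallest integer n is 216.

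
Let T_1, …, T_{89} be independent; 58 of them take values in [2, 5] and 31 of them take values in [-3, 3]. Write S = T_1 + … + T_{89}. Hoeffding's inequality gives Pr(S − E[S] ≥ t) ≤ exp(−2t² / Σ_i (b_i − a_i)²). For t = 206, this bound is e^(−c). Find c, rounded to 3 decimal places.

51.814

Σ(b_i − a_i)² = 58·3² + 31·6² = 1638.
c = 2t² / 1638 = 2·206² / 1638 = 51.8144.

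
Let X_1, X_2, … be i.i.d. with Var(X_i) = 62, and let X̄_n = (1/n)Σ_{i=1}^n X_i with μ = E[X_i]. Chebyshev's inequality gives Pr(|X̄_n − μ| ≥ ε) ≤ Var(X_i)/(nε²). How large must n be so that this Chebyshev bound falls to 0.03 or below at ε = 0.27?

Require 62/(n·0.27²) ≤ 0.03, i.e. n ≥ 62/(0.03·0.27²) = 28349.337.
The smallest integer n is 28350.

28350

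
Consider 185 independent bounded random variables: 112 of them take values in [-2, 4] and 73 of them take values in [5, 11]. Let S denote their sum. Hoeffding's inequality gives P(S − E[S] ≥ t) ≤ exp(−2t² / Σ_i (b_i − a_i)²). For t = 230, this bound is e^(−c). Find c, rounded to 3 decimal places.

15.886

Σ(b_i − a_i)² = 112·6² + 73·6² = 6660.
c = 2t² / 6660 = 2·230² / 6660 = 15.8859.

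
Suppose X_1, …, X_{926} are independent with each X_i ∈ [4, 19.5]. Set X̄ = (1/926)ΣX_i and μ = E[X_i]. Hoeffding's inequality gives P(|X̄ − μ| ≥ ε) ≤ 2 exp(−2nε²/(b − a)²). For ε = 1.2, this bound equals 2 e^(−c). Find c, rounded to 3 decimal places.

c = 2nε²/(b − a)² = 2·926·1.2² / 15.5² = 11.1004.

11.100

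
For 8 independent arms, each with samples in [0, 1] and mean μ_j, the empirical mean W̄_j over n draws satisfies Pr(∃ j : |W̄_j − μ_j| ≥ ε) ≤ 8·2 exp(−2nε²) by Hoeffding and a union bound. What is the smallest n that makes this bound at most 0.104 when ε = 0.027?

3455

Need 2·8·exp(−2nε²) ≤ 0.104, i.e. exp(−2nε²) ≤ 0.104/16.
So 2nε² ≥ ln(16/0.104) = 5.035953.
Hence n ≥ 5.035953/(2·0.027²) = 3454.014.
The smallest integer n is 3455.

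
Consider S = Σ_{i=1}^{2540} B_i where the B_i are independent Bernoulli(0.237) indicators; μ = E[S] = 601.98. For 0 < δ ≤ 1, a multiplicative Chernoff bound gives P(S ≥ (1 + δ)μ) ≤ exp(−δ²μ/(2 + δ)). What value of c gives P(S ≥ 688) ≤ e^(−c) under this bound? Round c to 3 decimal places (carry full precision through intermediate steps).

Write 688 = (1 + δ)μ, so δ = 688/601.98 − 1 = 0.1428951…
Then the exponent is δ²μ/(2 + δ) = (688 − μ)² / (μ·(2 + δ)) = 5.736089.

5.736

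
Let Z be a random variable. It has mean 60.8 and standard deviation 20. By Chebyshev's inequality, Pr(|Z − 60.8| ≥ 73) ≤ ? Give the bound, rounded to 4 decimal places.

0.0751

Chebyshev: Pr(|Z − μ| ≥ t) ≤ Var(Z)/t².
Var(Z) = σ² = 20² = 400.
Bound = 400 / 5329 = 0.0751.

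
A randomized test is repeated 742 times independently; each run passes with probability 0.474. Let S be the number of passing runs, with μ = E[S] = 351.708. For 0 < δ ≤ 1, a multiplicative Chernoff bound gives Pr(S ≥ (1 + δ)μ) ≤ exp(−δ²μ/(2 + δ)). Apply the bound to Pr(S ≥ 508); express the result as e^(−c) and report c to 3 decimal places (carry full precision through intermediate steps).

Write 508 = (1 + δ)μ, so δ = 508/351.708 − 1 = 0.44438…
Then the exponent is δ²μ/(2 + δ) = (508 − μ)² / (μ·(2 + δ)) = 28.413356.

28.413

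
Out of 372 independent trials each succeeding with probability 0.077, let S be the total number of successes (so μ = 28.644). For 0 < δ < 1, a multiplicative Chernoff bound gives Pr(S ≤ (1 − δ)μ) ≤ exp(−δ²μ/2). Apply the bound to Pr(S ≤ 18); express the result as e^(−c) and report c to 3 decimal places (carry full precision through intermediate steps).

Write 18 = (1 − δ)μ, so δ = 1 − 18/28.644 = 0.3715961…
Then the exponent is δ²μ/2 = (μ − 18)²/(2μ) = 1.977635.

1.978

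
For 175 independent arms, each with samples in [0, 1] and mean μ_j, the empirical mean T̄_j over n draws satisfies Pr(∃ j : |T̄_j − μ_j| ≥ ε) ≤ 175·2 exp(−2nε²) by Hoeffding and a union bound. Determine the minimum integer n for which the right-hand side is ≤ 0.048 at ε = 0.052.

Need 2·175·exp(−2nε²) ≤ 0.048, i.e. exp(−2nε²) ≤ 0.048/350.
So 2nε² ≥ ln(350/0.048) = 8.894487.
Hence n ≥ 8.894487/(2·0.052²) = 1644.691.
The smallest integer n is 1645.

1645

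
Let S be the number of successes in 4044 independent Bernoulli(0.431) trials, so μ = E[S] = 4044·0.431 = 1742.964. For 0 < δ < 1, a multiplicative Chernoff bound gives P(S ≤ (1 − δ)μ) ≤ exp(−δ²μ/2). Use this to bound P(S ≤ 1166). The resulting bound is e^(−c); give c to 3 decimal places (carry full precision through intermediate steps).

95.495

Write 1166 = (1 − δ)μ, so δ = 1 − 1166/1742.964 = 0.3310246…
Then the exponent is δ²μ/2 = (μ − 1166)²/(2μ) = 95.494645.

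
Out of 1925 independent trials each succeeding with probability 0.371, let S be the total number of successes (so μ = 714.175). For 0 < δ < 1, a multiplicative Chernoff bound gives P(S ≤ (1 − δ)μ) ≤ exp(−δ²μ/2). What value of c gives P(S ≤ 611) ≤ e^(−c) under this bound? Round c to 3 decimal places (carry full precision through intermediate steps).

Write 611 = (1 − δ)μ, so δ = 1 − 611/714.175 = 0.1444674…
Then the exponent is δ²μ/2 = (μ − 611)²/(2μ) = 7.452712.

7.453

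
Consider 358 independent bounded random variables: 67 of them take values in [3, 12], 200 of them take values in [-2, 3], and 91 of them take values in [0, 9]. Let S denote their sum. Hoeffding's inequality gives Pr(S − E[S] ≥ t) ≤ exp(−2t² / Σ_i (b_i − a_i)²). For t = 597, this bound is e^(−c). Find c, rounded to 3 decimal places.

Σ(b_i − a_i)² = 67·9² + 200·5² + 91·9² = 17798.
c = 2t² / 17798 = 2·597² / 17798 = 40.0505.

40.050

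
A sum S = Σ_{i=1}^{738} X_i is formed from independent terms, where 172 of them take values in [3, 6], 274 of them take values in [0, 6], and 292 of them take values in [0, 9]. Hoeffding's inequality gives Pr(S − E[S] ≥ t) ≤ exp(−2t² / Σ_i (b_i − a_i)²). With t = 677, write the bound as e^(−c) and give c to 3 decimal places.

Σ(b_i − a_i)² = 172·3² + 274·6² + 292·9² = 35064.
c = 2t² / 35064 = 2·677² / 35064 = 26.1424.

26.142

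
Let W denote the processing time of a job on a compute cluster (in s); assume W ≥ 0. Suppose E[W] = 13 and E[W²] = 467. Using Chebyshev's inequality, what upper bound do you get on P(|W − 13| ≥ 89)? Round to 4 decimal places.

Var(W) = E[W²] − (E[W])² = 467 − 169 = 298.
Chebyshev's inequality: P(|W − μ| ≥ t) ≤ Var(W)/t² = 298/7921 = 0.0376.

0.0376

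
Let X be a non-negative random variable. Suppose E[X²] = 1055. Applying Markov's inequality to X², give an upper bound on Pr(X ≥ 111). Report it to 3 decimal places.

Since X ≥ 0, the event {X ≥ 111} is the same as {X² ≥ 12321}.
Markov's inequality applied to X² gives Pr(X² ≥ 12321) ≤ E[X²]/12321 = 1055/12321 = 0.0856.

0.086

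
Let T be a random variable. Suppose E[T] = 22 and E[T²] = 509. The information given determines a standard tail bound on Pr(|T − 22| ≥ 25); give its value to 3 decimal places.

The first two moments determine the variance, so Chebyshev's inequality is the sharpest standard bound available.
Var(T) = E[T²] − (E[T])² = 509 − 484 = 25.
Chebyshev's inequality: Pr(|T − μ| ≥ t) ≤ Var(T)/t² = 25/625 = 0.0400.

0.040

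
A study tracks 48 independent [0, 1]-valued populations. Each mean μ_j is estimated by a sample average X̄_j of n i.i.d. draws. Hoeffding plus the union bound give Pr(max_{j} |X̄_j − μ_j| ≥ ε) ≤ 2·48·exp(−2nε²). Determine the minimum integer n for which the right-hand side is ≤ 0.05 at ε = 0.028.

4822

Need 2·48·exp(−2nε²) ≤ 0.05, i.e. exp(−2nε²) ≤ 0.05/96.
So 2nε² ≥ ln(96/0.05) = 7.560080.
Hence n ≥ 7.560080/(2·0.028²) = 4821.480.
The smallest integer n is 4822.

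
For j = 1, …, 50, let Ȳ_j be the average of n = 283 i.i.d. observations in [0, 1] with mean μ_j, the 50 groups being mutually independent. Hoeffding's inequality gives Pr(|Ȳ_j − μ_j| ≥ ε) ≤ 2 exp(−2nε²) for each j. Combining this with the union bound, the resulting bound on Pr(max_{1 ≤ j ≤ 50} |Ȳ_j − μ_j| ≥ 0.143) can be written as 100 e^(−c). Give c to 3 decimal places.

Union bound over the 50 events: Pr(max_{1 ≤ j ≤ 50} |Ȳ_j − μ_j| ≥ 0.143) ≤ 50·2·exp(−2nε²) = 100 exp(−2·283·0.143²).
So c = 2·283·0.143² = 11.5741.

11.574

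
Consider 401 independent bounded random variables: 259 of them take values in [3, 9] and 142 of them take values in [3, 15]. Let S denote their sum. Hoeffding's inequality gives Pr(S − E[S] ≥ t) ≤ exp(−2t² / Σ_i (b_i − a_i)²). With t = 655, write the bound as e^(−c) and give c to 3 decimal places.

Σ(b_i − a_i)² = 259·6² + 142·12² = 29772.
c = 2t² / 29772 = 2·655² / 29772 = 28.8207.

28.821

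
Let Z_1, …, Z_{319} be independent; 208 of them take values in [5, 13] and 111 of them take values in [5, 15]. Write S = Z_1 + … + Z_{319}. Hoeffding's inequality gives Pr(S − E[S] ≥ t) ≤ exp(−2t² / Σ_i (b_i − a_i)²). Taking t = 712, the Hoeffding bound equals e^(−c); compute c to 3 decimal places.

41.532

Σ(b_i − a_i)² = 208·8² + 111·10² = 24412.
c = 2t² / 24412 = 2·712² / 24412 = 41.5324.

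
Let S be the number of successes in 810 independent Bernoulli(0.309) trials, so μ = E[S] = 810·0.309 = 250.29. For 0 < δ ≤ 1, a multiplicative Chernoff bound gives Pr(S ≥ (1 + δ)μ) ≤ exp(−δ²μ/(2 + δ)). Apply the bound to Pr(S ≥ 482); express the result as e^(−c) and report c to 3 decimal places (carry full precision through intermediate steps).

Write 482 = (1 + δ)μ, so δ = 482/250.29 − 1 = 0.9257661…
Then the exponent is δ²μ/(2 + δ) = (482 − μ)² / (μ·(2 + δ)) = 73.317298.

73.317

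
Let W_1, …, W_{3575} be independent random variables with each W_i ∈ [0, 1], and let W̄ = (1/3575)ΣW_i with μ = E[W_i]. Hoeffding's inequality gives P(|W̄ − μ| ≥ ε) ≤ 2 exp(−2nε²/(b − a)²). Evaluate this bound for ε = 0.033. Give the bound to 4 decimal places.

Exponent: 2nε²/(b − a)² = 2·3575·0.033² / 1² = 7.78635.
Bound = 2·exp(−7.78635) = 0.00083.

0.0008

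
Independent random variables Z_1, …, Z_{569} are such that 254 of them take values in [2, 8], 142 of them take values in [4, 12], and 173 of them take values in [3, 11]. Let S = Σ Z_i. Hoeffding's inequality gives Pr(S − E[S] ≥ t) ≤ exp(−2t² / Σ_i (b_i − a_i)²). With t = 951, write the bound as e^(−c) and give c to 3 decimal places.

61.725

Σ(b_i − a_i)² = 254·6² + 142·8² + 173·8² = 29304.
c = 2t² / 29304 = 2·951² / 29304 = 61.7254.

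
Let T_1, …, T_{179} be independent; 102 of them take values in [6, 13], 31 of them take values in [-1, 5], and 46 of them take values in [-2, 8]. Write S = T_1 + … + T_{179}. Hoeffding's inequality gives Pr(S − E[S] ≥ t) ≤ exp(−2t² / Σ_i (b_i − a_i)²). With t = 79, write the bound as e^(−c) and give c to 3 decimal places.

1.165

Σ(b_i − a_i)² = 102·7² + 31·6² + 46·10² = 10714.
c = 2t² / 10714 = 2·79² / 10714 = 1.1650.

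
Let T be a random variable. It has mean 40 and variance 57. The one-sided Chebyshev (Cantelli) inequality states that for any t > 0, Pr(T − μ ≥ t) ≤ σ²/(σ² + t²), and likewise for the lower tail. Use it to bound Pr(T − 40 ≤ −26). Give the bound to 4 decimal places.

0.0778

Here σ² = 57 and t = 26, so σ² + t² = 733.
Cantelli's bound: 57/733 = 0.0778.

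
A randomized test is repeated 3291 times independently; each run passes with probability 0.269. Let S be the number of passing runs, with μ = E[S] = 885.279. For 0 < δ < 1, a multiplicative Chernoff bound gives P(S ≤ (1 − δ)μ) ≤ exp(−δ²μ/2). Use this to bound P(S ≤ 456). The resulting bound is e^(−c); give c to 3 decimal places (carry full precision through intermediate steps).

Write 456 = (1 − δ)μ, so δ = 1 − 456/885.279 = 0.4849081…
Then the exponent is δ²μ/2 = (μ − 456)²/(2μ) = 104.080442.

104.080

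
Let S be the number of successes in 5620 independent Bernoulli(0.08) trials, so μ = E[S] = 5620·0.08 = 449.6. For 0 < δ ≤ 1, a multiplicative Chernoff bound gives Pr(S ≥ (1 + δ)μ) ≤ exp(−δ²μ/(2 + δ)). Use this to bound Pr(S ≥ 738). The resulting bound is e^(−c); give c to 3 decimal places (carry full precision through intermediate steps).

70.036

Write 738 = (1 + δ)μ, so δ = 738/449.6 − 1 = 0.6414591…
Then the exponent is δ²μ/(2 + δ) = (738 − μ)² / (μ·(2 + δ)) = 70.035837.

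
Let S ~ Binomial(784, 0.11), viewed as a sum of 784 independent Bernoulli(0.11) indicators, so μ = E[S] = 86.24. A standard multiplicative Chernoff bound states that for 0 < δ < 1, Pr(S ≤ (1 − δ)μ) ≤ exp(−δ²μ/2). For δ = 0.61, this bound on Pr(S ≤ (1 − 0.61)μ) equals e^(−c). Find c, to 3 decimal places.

16.045

c = δ²μ/2 = 0.61²·86.24/2 = 16.0450.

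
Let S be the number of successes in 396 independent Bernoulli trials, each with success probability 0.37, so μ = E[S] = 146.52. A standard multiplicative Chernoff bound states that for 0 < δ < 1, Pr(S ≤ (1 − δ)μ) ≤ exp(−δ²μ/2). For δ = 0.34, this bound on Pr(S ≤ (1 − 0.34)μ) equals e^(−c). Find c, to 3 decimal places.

8.469

c = δ²μ/2 = 0.34²·146.52/2 = 8.4689.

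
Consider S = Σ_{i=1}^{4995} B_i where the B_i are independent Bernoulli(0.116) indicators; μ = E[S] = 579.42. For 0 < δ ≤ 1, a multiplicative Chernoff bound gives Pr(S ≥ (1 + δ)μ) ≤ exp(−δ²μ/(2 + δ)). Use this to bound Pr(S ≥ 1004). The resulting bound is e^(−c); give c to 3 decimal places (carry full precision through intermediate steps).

Write 1004 = (1 + δ)μ, so δ = 1004/579.42 − 1 = 0.7327673…
Then the exponent is δ²μ/(2 + δ) = (1004 − μ)² / (μ·(2 + δ)) = 113.847353.

113.847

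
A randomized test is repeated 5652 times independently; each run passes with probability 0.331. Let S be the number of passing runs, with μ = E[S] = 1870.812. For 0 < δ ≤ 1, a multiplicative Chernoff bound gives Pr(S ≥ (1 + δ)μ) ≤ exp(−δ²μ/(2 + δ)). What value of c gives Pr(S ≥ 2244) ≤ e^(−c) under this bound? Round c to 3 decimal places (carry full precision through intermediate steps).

Write 2244 = (1 + δ)μ, so δ = 2244/1870.812 − 1 = 0.1994792…
Then the exponent is δ²μ/(2 + δ) = (2244 − μ)² / (μ·(2 + δ)) = 33.845844.

33.846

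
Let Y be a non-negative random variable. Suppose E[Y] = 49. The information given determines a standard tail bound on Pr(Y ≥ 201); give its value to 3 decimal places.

0.244

Only the mean of a non-negative variable is known, so Markov's inequality is the applicable tail bound.
Markov's inequality: for a non-negative random variable, Pr(Y ≥ a) ≤ E[Y]/a.
Here E[Y] = 49 and a = 201, so the bound is 49/201 = 0.2438.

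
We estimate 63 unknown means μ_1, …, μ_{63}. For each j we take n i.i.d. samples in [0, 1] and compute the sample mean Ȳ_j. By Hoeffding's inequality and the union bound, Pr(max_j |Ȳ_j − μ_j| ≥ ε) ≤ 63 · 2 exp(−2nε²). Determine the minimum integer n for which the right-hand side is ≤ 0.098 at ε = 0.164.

134

Need 2·63·exp(−2nε²) ≤ 0.098, i.e. exp(−2nε²) ≤ 0.098/126.
So 2nε² ≥ ln(126/0.098) = 7.159070.
Hence n ≥ 7.159070/(2·0.164²) = 133.088.
The smallest integer n is 134.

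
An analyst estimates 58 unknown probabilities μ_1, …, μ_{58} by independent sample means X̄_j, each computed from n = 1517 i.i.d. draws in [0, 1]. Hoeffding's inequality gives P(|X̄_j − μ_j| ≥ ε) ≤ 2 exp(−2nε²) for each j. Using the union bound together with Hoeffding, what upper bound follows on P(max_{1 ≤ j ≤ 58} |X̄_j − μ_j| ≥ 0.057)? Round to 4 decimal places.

Per-experiment Hoeffding bound: 2·exp(−2·1517·0.057²) = 2·exp(−9.85747) = 0.00010471.
Union bound over 58 events: 58·0.00010471 = 0.00607.

0.0061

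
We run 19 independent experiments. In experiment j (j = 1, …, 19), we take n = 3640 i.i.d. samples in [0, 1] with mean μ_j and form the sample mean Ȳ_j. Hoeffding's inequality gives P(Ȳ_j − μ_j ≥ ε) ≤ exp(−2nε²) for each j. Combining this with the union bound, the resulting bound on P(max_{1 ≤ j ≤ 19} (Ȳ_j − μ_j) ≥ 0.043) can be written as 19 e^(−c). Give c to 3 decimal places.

13.461

Union bound over the 19 events: P(max_{1 ≤ j ≤ 19} (Ȳ_j − μ_j) ≥ 0.043) ≤ 19·exp(−2nε²) = 19 exp(−2·3640·0.043²).
So c = 2·3640·0.043² = 13.4607.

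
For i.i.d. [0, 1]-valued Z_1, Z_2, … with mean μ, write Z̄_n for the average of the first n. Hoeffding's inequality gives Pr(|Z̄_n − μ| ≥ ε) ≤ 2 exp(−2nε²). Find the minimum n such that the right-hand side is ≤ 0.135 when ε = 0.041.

802

Require 2·exp(−2nε²) ≤ 0.135, i.e. 2nε² ≥ ln(2/0.135) = 2.695628.
So n ≥ 2.695628 / (2·0.041²) = 801.793.
The smallest integer n is 802.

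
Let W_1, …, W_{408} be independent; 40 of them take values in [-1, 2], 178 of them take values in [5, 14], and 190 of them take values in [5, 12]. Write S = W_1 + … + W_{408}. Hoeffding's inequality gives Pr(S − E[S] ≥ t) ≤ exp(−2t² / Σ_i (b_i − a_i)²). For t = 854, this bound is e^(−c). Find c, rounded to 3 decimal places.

60.554

Σ(b_i − a_i)² = 40·3² + 178·9² + 190·7² = 24088.
c = 2t² / 24088 = 2·854² / 24088 = 60.5543.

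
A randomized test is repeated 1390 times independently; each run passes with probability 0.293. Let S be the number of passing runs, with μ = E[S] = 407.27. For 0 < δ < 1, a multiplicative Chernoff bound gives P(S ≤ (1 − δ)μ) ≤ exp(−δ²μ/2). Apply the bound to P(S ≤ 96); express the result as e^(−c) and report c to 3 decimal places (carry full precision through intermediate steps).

118.949

Write 96 = (1 − δ)μ, so δ = 1 − 96/407.27 = 0.7642841…
Then the exponent is δ²μ/2 = (μ − 96)²/(2μ) = 118.949361.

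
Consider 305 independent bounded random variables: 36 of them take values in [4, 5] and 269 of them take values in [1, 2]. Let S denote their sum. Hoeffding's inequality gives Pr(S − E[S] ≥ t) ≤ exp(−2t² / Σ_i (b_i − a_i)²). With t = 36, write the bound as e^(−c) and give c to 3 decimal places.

Σ(b_i − a_i)² = 36·1² + 269·1² = 305.
c = 2t² / 305 = 2·36² / 305 = 8.4984.

8.498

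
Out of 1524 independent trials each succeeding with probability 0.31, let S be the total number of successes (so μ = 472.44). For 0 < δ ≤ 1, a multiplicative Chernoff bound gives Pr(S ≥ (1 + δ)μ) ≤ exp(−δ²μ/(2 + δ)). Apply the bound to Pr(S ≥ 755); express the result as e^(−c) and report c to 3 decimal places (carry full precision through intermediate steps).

Write 755 = (1 + δ)μ, so δ = 755/472.44 − 1 = 0.5980865…
Then the exponent is δ²μ/(2 + δ) = (755 − μ)² / (μ·(2 + δ)) = 65.046074.

65.046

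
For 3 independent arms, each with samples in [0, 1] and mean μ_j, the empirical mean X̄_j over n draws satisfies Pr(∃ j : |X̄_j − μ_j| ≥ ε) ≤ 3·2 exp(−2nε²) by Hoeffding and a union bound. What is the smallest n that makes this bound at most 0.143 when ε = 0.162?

72

Need 2·3·exp(−2nε²) ≤ 0.143, i.e. exp(−2nε²) ≤ 0.143/6.
So 2nε² ≥ ln(6/0.143) = 3.736670.
Hence n ≥ 3.736670/(2·0.162²) = 71.191.
The smallest integer n is 72.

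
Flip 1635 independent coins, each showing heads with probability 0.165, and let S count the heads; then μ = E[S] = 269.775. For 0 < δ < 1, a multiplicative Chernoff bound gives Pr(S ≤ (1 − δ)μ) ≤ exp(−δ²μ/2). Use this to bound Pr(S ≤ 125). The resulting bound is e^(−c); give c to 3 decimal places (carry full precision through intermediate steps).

38.847

Write 125 = (1 − δ)μ, so δ = 1 − 125/269.775 = 0.5366509…
Then the exponent is δ²μ/2 = (μ − 125)²/(2μ) = 38.846818.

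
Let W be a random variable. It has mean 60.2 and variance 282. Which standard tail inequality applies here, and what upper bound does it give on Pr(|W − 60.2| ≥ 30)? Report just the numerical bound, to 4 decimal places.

Mean and variance are known, so Chebyshev's inequality applies.
Chebyshev: Pr(|W − μ| ≥ t) ≤ Var(W)/t².
Bound = 282 / 900 = 0.3133.

0.3133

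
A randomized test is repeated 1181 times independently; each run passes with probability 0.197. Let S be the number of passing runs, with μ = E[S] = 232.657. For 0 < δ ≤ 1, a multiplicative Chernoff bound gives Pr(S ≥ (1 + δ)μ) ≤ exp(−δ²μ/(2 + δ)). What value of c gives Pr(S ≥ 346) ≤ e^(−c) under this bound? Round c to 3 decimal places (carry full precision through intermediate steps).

Write 346 = (1 + δ)μ, so δ = 346/232.657 − 1 = 0.4871678…
Then the exponent is δ²μ/(2 + δ) = (346 − μ)² / (μ·(2 + δ)) = 22.200778.

22.201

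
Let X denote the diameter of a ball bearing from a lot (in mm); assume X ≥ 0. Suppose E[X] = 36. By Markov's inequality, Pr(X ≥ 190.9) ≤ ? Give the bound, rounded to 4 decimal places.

0.1886

Markov's inequality: for a non-negative random variable, Pr(X ≥ a) ≤ E[X]/a.
Here E[X] = 36 and a = 190.9, so the bound is 36/190.9 = 0.1886.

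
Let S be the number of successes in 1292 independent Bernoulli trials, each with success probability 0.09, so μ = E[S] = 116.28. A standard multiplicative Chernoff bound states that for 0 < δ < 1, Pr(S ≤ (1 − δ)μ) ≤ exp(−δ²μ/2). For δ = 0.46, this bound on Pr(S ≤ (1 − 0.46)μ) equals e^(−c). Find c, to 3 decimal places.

c = δ²μ/2 = 0.46²·116.28/2 = 12.3024.

12.302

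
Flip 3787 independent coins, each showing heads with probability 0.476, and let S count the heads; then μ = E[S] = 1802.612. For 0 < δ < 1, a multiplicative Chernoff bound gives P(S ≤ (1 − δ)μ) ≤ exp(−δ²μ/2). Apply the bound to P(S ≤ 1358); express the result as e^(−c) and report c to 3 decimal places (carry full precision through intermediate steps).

Write 1358 = (1 − δ)μ, so δ = 1 − 1358/1802.612 = 0.2466488…
Then the exponent is δ²μ/2 = (μ − 1358)²/(2μ) = 54.831497.

54.831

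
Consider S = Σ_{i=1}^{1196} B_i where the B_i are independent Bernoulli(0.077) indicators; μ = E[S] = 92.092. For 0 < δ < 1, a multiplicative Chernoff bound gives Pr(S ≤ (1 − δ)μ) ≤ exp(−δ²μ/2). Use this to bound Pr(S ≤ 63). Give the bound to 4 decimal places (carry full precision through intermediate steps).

0.0101

Write 63 = (1 − δ)μ, so δ = 1 − 63/92.092 = 0.3159015…
Then the exponent is δ²μ/2 = (μ − 63)²/(2μ) = 4.595103.
Bound = exp(−4.595103) = 0.01010.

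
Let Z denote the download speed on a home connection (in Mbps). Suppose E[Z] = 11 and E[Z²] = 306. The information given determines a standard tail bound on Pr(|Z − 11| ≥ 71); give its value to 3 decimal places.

The first two moments determine the variance, so Chebyshev's inequality is the sharpest standard bound available.
Var(Z) = E[Z²] − (E[Z])² = 306 − 121 = 185.
Chebyshev's inequality: Pr(|Z − μ| ≥ t) ≤ Var(Z)/t² = 185/5041 = 0.0367.

0.037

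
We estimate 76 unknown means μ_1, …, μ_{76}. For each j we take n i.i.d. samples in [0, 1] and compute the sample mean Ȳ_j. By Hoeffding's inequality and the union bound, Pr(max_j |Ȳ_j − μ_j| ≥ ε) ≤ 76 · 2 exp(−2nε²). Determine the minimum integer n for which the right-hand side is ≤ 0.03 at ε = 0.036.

Need 2·76·exp(−2nε²) ≤ 0.03, i.e. exp(−2nε²) ≤ 0.03/152.
So 2nε² ≥ ln(152/0.03) = 8.530438.
Hence n ≥ 8.530438/(2·0.036²) = 3291.064.
The smallest integer n is 3292.

3292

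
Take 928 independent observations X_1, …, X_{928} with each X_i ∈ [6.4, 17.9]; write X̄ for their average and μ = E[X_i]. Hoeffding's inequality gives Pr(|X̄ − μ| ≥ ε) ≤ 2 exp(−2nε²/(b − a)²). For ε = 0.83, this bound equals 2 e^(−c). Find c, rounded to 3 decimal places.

c = 2nε²/(b − a)² = 2·928·0.83² / 11.5² = 9.6680.

9.668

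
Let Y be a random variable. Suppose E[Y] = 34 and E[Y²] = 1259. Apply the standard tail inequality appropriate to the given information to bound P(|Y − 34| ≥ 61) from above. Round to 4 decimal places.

The first two moments determine the variance, so Chebyshev's inequality is the sharpest standard bound available.
Var(Y) = E[Y²] − (E[Y])² = 1259 − 1156 = 103.
Chebyshev's inequality: P(|Y − μ| ≥ t) ≤ Var(Y)/t² = 103/3721 = 0.0277.

0.0277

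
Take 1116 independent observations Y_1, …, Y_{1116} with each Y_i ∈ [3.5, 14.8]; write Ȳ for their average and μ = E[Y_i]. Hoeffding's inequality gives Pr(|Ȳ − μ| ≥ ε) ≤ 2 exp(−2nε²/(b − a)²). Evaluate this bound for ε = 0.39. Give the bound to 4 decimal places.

Exponent: 2nε²/(b − a)² = 2·1116·0.39² / 11.3² = 2.65868.
Bound = 2·exp(−2.65868) = 0.14008.

0.1401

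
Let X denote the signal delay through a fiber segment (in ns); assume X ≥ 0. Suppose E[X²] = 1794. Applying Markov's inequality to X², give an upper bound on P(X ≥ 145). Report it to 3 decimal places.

0.085

Since X ≥ 0, the event {X ≥ 145} is the same as {X² ≥ 21025}.
Markov's inequality applied to X² gives P(X² ≥ 21025) ≤ E[X²]/21025 = 1794/21025 = 0.0853.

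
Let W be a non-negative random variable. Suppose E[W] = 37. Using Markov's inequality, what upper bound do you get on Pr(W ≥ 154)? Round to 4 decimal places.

Markov's inequality: for a non-negative random variable, Pr(W ≥ a) ≤ E[W]/a.
Here E[W] = 37 and a = 154, so the bound is 37/154 = 0.2403.

0.2403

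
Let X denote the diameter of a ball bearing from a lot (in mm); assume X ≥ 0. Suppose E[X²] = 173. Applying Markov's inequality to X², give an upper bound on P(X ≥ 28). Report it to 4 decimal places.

Since X ≥ 0, the event {X ≥ 28} is the same as {X² ≥ 784}.
Markov's inequality applied to X² gives P(X² ≥ 784) ≤ E[X²]/784 = 173/784 = 0.2207.

0.2207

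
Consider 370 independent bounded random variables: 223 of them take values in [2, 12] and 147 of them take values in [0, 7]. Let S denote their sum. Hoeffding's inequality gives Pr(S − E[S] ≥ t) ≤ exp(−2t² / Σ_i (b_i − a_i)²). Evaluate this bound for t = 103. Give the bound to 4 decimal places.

Σ(b_i − a_i)² = 223·10² + 147·7² = 29503.
Exponent = 2·103² / 29503 = 0.71918.
Bound = exp(−0.71918) = 0.48715.

0.4872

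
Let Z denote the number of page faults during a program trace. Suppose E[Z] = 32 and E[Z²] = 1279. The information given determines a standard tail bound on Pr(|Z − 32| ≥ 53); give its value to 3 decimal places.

The first two moments determine the variance, so Chebyshev's inequality is the sharpest standard bound available.
Var(Z) = E[Z²] − (E[Z])² = 1279 − 1024 = 255.
Chebyshev's inequality: Pr(|Z − μ| ≥ t) ≤ Var(Z)/t² = 255/2809 = 0.0908.

0.091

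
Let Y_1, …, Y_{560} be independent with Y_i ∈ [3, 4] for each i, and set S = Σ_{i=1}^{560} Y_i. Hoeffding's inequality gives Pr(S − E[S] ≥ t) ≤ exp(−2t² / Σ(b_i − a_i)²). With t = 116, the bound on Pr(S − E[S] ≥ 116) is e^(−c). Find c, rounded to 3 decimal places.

48.057

Σ(b_i − a_i)² = 560·(1)² = 560.
c = 2t²/560 = 2·116²/560 = 48.0571.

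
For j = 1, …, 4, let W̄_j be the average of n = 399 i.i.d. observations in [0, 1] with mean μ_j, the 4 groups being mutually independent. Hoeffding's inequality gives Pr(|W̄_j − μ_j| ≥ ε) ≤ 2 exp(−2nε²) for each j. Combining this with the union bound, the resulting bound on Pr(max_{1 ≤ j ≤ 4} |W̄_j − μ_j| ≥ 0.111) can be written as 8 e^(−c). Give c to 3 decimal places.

9.832

Union bound over the 4 events: Pr(max_{1 ≤ j ≤ 4} |W̄_j − μ_j| ≥ 0.111) ≤ 4·2·exp(−2nε²) = 8 exp(−2·399·0.111²).
So c = 2·399·0.111² = 9.8322.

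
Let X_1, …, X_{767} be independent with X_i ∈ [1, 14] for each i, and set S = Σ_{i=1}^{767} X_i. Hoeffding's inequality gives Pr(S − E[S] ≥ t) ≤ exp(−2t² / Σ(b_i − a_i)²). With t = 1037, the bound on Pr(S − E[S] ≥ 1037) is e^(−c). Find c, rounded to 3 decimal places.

Σ(b_i − a_i)² = 767·(13)² = 129623.
c = 2t²/129623 = 2·1037²/129623 = 16.5923.

16.592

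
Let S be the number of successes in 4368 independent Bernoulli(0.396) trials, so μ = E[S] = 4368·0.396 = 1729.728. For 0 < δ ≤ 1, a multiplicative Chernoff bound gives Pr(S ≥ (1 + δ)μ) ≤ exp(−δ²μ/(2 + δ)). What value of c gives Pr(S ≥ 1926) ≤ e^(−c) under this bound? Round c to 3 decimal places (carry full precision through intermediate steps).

Write 1926 = (1 + δ)μ, so δ = 1926/1729.728 − 1 = 0.1134699…
Then the exponent is δ²μ/(2 + δ) = (1926 − μ)² / (μ·(2 + δ)) = 10.537627.

10.538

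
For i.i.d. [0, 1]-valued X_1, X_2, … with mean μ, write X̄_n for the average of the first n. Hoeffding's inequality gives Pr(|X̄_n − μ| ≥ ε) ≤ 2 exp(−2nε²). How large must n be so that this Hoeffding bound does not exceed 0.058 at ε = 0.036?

Require 2·exp(−2nε²) ≤ 0.058, i.e. 2nε² ≥ ln(2/0.058) = 3.540459.
So n ≥ 3.540459 / (2·0.036²) = 1365.918.
The smallest integer n is 1366.

1366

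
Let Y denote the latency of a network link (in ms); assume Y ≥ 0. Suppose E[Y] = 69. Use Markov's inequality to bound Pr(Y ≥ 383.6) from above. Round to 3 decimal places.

Markov's inequality: for a non-negative random variable, Pr(Y ≥ a) ≤ E[Y]/a.
Here E[Y] = 69 and a = 383.6, so the bound is 69/383.6 = 0.1799.

0.180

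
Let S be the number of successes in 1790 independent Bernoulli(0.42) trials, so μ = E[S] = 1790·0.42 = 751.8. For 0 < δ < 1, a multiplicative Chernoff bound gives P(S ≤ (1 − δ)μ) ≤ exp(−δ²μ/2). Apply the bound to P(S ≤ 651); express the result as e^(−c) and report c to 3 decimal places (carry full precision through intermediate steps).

6.758

Write 651 = (1 − δ)μ, so δ = 1 − 651/751.8 = 0.1340782…
Then the exponent is δ²μ/2 = (μ − 651)²/(2μ) = 6.757542.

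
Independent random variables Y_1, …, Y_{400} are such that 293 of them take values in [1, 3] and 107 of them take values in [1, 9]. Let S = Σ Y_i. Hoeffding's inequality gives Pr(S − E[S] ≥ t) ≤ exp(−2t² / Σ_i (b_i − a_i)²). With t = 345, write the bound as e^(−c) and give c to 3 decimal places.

29.682

Σ(b_i − a_i)² = 293·2² + 107·8² = 8020.
c = 2t² / 8020 = 2·345² / 8020 = 29.6820.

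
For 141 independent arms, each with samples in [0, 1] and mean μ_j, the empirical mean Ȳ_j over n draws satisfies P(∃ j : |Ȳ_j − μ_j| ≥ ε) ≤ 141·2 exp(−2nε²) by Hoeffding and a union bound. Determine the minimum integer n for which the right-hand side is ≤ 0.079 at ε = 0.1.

410

Need 2·141·exp(−2nε²) ≤ 0.079, i.e. exp(−2nε²) ≤ 0.079/282.
So 2nε² ≥ ln(282/0.079) = 8.180214.
Hence n ≥ 8.180214/(2·0.1²) = 409.011.
The smallest integer n is 410.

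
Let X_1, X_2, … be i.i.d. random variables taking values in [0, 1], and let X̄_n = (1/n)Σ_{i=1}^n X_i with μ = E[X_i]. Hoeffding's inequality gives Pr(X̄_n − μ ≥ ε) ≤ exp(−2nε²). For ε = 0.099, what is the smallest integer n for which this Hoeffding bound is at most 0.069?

Require exp(−2nε²) ≤ 0.069, i.e. 2nε² ≥ ln(1/0.069) = 2.673649.
So n ≥ 2.673649 / (2·0.099²) = 136.397.
The smallest integer n is 137.

137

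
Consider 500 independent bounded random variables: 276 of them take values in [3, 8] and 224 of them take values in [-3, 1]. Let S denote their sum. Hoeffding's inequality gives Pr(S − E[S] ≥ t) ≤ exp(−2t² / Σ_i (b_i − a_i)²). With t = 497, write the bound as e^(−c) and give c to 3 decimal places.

47.121

Σ(b_i − a_i)² = 276·5² + 224·4² = 10484.
c = 2t² / 10484 = 2·497² / 10484 = 47.1211.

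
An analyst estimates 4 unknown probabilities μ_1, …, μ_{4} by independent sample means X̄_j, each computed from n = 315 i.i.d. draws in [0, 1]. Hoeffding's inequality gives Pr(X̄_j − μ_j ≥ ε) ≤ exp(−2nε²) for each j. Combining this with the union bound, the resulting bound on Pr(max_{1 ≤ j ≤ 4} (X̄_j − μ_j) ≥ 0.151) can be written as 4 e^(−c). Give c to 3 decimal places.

14.365

Union bound over the 4 events: Pr(max_{1 ≤ j ≤ 4} (X̄_j − μ_j) ≥ 0.151) ≤ 4·exp(−2nε²) = 4 exp(−2·315·0.151²).
So c = 2·315·0.151² = 14.3646.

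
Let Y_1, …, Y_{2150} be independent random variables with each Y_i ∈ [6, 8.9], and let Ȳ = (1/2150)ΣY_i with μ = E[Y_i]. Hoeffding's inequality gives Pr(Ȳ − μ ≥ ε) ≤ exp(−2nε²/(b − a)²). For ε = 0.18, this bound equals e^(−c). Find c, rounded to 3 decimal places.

16.566

c = 2nε²/(b − a)² = 2·2150·0.18² / 2.9² = 16.5660.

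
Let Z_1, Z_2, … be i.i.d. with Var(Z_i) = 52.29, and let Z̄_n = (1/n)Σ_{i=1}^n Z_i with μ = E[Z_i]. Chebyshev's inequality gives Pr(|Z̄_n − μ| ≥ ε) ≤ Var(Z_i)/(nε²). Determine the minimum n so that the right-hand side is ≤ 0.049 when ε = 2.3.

202

Require 52.29/(n·2.3²) ≤ 0.049, i.e. n ≥ 52.29/(0.049·2.3²) = 201.728.
The smallest integer n is 202.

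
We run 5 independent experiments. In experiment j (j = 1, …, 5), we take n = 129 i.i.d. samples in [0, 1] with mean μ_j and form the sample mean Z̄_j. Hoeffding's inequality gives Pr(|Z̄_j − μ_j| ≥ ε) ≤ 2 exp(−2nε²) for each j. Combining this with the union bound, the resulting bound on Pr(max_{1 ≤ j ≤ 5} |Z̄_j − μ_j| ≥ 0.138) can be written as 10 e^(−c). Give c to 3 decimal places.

Union bound over the 5 events: Pr(max_{1 ≤ j ≤ 5} |Z̄_j − μ_j| ≥ 0.138) ≤ 5·2·exp(−2nε²) = 10 exp(−2·129·0.138²).
So c = 2·129·0.138² = 4.9134.

4.913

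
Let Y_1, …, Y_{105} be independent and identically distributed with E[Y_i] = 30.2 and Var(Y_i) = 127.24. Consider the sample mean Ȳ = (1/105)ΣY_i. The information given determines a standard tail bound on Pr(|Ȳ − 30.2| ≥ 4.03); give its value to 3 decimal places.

With mean and variance of each term known, Chebyshev's inequality bounds the deviation of the sum (or sample mean).
Var(Ȳ) = Var(Y_i)/n = 127.24/105 = 1.2118.
Chebyshev: Pr(|Ȳ − 30.2| ≥ 4.03) ≤ Var(Ȳ)/(4.03)² = 127.24/(105·4.03²) = 0.0746.

0.075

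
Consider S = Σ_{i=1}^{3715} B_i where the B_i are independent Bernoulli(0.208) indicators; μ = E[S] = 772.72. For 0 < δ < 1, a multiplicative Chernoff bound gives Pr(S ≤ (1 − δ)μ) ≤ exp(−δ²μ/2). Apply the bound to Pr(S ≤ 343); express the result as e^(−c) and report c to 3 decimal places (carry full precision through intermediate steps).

119.487

Write 343 = (1 − δ)μ, so δ = 1 − 343/772.72 = 0.5561135…
Then the exponent is δ²μ/2 = (μ − 343)²/(2μ) = 119.486540.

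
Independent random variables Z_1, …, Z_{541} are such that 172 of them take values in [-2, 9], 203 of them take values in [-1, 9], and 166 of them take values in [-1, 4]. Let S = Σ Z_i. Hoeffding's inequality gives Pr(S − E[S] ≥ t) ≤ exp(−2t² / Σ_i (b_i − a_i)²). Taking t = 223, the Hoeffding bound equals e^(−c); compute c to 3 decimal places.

2.197

Σ(b_i − a_i)² = 172·11² + 203·10² + 166·5² = 45262.
c = 2t² / 45262 = 2·223² / 45262 = 2.1974.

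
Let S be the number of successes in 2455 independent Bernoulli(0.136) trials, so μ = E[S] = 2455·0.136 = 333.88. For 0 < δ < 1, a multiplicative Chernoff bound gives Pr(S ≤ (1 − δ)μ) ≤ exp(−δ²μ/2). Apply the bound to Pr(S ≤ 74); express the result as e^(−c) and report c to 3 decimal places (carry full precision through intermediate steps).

101.141

Write 74 = (1 − δ)μ, so δ = 1 − 74/333.88 = 0.7783635…
Then the exponent is δ²μ/2 = (μ − 74)²/(2μ) = 101.140551.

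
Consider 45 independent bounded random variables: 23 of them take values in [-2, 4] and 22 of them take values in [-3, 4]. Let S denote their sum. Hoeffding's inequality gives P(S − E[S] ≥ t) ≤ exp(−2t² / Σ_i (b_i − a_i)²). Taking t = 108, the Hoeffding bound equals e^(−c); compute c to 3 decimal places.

Σ(b_i − a_i)² = 23·6² + 22·7² = 1906.
c = 2t² / 1906 = 2·108² / 1906 = 12.2392.

12.239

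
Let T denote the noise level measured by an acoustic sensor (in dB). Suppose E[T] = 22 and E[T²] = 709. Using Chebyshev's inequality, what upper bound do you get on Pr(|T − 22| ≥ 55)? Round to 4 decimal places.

0.0744

Var(T) = E[T²] − (E[T])² = 709 − 484 = 225.
Chebyshev's inequality: Pr(|T − μ| ≥ t) ≤ Var(T)/t² = 225/3025 = 0.0744.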